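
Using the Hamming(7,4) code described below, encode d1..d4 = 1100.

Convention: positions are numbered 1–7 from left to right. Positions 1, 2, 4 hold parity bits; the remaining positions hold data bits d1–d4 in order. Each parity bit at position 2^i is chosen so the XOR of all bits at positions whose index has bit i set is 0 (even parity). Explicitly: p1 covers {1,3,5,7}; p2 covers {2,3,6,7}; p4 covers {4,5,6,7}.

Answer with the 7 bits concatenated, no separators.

Place data at non-parity positions: p1 p2 1 p4 1 0 0
p1 (pos 1,3,5,7): XOR of data positions = 1⊕1⊕0 = 0
p2 (pos 2,3,6,7): XOR of data positions = 1⊕0⊕0 = 1
p4 (pos 4,5,6,7): XOR of data positions = 1⊕0⊕0 = 1
Codeword: 0111100

0111100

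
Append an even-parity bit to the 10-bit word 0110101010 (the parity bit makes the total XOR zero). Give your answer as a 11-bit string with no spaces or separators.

XOR of the 10 data bits: 0⊕1⊕1⊕0⊕1⊕0⊕1⊕0⊕1⊕0 = 1
Parity bit = 1 (so all 11 bits XOR to 0).

01101010101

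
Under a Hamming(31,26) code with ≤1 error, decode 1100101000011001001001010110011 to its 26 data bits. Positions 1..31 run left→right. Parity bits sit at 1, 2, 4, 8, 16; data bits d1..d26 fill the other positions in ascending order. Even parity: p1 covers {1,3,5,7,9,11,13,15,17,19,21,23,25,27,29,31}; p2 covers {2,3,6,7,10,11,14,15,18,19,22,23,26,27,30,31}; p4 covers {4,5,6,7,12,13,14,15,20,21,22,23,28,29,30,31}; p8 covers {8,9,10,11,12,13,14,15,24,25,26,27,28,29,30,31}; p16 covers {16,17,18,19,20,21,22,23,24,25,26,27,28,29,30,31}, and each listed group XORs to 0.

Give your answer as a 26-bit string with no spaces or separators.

01010001000001001010110011

s1 (pos 1,3,5,7,9,11,13,15,17,19,21,23,25,27,29,31): 1⊕0⊕1⊕1⊕0⊕0⊕1⊕0⊕0⊕1⊕0⊕0⊕0⊕1⊕0⊕1 = 1
s2 (pos 2,3,6,7,10,11,14,15,18,19,22,23,26,27,30,31): 1⊕0⊕0⊕1⊕0⊕0⊕0⊕0⊕0⊕1⊕1⊕0⊕1⊕1⊕1⊕1 = 0
s4 (pos 4,5,6,7,12,13,14,15,20,21,22,23,28,29,30,31): 0⊕1⊕0⊕1⊕1⊕1⊕0⊕0⊕0⊕0⊕1⊕0⊕0⊕0⊕1⊕1 = 1
s8 (pos 8,9,10,11,12,13,14,15,24,25,26,27,28,29,30,31): 0⊕0⊕0⊕0⊕1⊕1⊕0⊕0⊕1⊕0⊕1⊕1⊕0⊕0⊕1⊕1 = 1
s16 (pos 16,17,18,19,20,21,22,23,24,25,26,27,28,29,30,31): 1⊕0⊕0⊕1⊕0⊕0⊕1⊕0⊕1⊕0⊕1⊕1⊕0⊕0⊕1⊕1 = 0
Syndrome s16…s1 = 01101 → error at position 13.
Flip position 13: 1100101000011001001001010110011 → 1100101000010001001001010110011
Read data bits from positions 3,5,6,7,9,10,11,12,13,14,15,17,18,19,20,21,22,23,24,25,26,27,28,29,30,31: 01010001000001001010110011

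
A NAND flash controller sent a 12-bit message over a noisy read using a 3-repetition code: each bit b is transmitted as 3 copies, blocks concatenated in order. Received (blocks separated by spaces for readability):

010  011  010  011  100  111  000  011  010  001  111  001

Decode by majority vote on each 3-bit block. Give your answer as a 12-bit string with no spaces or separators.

010101010010

Block 1 (010): 1 one → 0
Block 2 (011): 2 ones → 1
Block 3 (010): 1 one → 0
Block 4 (011): 2 ones → 1
Block 5 (100): 1 one → 0
Block 6 (111): 3 ones → 1
Block 7 (000): 0 ones → 0
Block 8 (011): 2 ones → 1
Block 9 (010): 1 one → 0
Block 10 (001): 1 one → 0
Block 11 (111): 3 ones → 1
Block 12 (001): 1 one → 0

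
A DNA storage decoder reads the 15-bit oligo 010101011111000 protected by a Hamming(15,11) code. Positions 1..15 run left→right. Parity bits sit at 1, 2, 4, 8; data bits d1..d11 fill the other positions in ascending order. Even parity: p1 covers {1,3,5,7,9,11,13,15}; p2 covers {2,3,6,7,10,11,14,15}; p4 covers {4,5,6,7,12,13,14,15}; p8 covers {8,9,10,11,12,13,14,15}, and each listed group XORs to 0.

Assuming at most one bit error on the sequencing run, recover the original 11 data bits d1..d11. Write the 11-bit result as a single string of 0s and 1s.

s1 (pos 1,3,5,7,9,11,13,15): 0⊕0⊕0⊕0⊕1⊕1⊕0⊕0 = 0
s2 (pos 2,3,6,7,10,11,14,15): 1⊕0⊕1⊕0⊕1⊕1⊕0⊕0 = 0
s4 (pos 4,5,6,7,12,13,14,15): 1⊕0⊕1⊕0⊕1⊕0⊕0⊕0 = 1
s8 (pos 8,9,10,11,12,13,14,15): 1⊕1⊕1⊕1⊕1⊕0⊕0⊕0 = 1
Syndrome s8…s1 = 1100 → error at position 12.
Flip position 12: 010101011111000 → 010101011110000
Read data bits from positions 3,5,6,7,9,10,11,12,13,14,15: 00101110000

00101110000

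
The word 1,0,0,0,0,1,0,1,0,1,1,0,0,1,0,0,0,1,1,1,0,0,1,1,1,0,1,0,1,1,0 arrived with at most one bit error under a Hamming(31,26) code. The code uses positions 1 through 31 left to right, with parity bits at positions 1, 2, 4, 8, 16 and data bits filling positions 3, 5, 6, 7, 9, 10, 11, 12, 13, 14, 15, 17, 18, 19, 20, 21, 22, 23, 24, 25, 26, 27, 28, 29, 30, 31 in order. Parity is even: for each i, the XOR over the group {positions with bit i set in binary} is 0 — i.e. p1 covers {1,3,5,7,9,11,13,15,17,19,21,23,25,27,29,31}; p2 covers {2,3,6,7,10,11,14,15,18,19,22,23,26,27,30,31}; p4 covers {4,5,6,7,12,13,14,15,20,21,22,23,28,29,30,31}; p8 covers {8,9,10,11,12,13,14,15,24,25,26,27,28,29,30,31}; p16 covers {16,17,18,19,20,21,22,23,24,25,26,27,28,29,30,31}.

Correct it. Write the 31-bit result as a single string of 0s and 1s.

1000010101100100011100111000110

s1 (pos 1,3,5,7,9,11,13,15,17,19,21,23,25,27,29,31): 1⊕0⊕0⊕0⊕0⊕1⊕0⊕0⊕0⊕1⊕0⊕1⊕1⊕1⊕1⊕0 = 1
s2 (pos 2,3,6,7,10,11,14,15,18,19,22,23,26,27,30,31): 0⊕0⊕1⊕0⊕1⊕1⊕1⊕0⊕1⊕1⊕0⊕1⊕0⊕1⊕1⊕0 = 1
s4 (pos 4,5,6,7,12,13,14,15,20,21,22,23,28,29,30,31): 0⊕0⊕1⊕0⊕0⊕0⊕1⊕0⊕1⊕0⊕0⊕1⊕0⊕1⊕1⊕0 = 0
s8 (pos 8,9,10,11,12,13,14,15,24,25,26,27,28,29,30,31): 1⊕0⊕1⊕1⊕0⊕0⊕1⊕0⊕1⊕1⊕0⊕1⊕0⊕1⊕1⊕0 = 1
s16 (pos 16,17,18,19,20,21,22,23,24,25,26,27,28,29,30,31): 0⊕0⊕1⊕1⊕1⊕0⊕0⊕1⊕1⊕1⊕0⊕1⊕0⊕1⊕1⊕0 = 1
Syndrome s16…s1 = 11011 → error at position 27.
Flip position 27: 1000010101100100011100111010110 → 1000010101100100011100111000110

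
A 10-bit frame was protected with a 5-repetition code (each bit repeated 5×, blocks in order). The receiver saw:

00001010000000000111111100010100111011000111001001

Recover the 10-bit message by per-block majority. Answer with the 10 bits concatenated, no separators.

0001101010

Block 1 (00001): 1 one → 0
Block 2 (01000): 1 one → 0
Block 3 (00000): 0 ones → 0
Block 4 (00111): 3 ones → 1
Block 5 (11110): 4 ones → 1
Block 6 (00101): 2 ones → 0
Block 7 (00111): 3 ones → 1
Block 8 (01100): 2 ones → 0
Block 9 (01110): 3 ones → 1
Block 10 (01001): 2 ones → 0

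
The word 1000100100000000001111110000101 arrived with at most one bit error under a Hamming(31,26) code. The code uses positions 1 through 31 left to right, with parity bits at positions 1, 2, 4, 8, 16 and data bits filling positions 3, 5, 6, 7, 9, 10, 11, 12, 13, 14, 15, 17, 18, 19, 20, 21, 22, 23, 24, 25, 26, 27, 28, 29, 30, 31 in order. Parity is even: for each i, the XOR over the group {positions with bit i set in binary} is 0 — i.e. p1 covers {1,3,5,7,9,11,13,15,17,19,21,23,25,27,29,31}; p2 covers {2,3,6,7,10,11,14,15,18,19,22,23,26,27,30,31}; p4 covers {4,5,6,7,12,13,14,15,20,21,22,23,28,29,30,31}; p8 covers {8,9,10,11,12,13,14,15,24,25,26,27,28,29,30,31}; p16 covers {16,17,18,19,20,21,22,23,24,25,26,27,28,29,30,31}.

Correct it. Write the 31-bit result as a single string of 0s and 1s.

s1 (pos 1,3,5,7,9,11,13,15,17,19,21,23,25,27,29,31): 1⊕0⊕1⊕0⊕0⊕0⊕0⊕0⊕0⊕1⊕1⊕1⊕0⊕0⊕1⊕1 = 1
s2 (pos 2,3,6,7,10,11,14,15,18,19,22,23,26,27,30,31): 0⊕0⊕0⊕0⊕0⊕0⊕0⊕0⊕0⊕1⊕1⊕1⊕0⊕0⊕0⊕1 = 0
s4 (pos 4,5,6,7,12,13,14,15,20,21,22,23,28,29,30,31): 0⊕1⊕0⊕0⊕0⊕0⊕0⊕0⊕1⊕1⊕1⊕1⊕0⊕1⊕0⊕1 = 1
s8 (pos 8,9,10,11,12,13,14,15,24,25,26,27,28,29,30,31): 1⊕0⊕0⊕0⊕0⊕0⊕0⊕0⊕1⊕0⊕0⊕0⊕0⊕1⊕0⊕1 = 0
s16 (pos 16,17,18,19,20,21,22,23,24,25,26,27,28,29,30,31): 0⊕0⊕0⊕1⊕1⊕1⊕1⊕1⊕1⊕0⊕0⊕0⊕0⊕1⊕0⊕1 = 0
Syndrome s16…s1 = 00101 → error at position 5.
Flip position 5: 1000100100000000001111110000101 → 1000000100000000001111110000101

1000000100000000001111110000101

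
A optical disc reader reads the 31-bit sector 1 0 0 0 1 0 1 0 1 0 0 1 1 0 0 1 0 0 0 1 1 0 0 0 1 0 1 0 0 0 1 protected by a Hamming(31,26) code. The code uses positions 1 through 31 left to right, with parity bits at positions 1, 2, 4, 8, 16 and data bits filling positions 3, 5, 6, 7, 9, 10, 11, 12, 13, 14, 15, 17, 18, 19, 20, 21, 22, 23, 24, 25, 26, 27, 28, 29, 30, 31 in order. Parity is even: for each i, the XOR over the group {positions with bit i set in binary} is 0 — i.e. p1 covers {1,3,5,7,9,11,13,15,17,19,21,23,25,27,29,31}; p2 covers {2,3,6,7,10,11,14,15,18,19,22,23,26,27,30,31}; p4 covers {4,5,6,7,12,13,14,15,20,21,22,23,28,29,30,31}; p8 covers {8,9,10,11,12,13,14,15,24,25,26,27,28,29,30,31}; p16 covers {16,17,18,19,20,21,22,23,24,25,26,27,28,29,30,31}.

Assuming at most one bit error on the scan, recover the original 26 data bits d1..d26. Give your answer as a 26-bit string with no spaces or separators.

s1 (pos 1,3,5,7,9,11,13,15,17,19,21,23,25,27,29,31): 1⊕0⊕1⊕1⊕1⊕0⊕1⊕0⊕0⊕0⊕1⊕0⊕1⊕1⊕0⊕1 = 1
s2 (pos 2,3,6,7,10,11,14,15,18,19,22,23,26,27,30,31): 0⊕0⊕0⊕1⊕0⊕0⊕0⊕0⊕0⊕0⊕0⊕0⊕0⊕1⊕0⊕1 = 1
s4 (pos 4,5,6,7,12,13,14,15,20,21,22,23,28,29,30,31): 0⊕1⊕0⊕1⊕1⊕1⊕0⊕0⊕1⊕1⊕0⊕0⊕0⊕0⊕0⊕1 = 1
s8 (pos 8,9,10,11,12,13,14,15,24,25,26,27,28,29,30,31): 0⊕1⊕0⊕0⊕1⊕1⊕0⊕0⊕0⊕1⊕0⊕1⊕0⊕0⊕0⊕1 = 0
s16 (pos 16,17,18,19,20,21,22,23,24,25,26,27,28,29,30,31): 1⊕0⊕0⊕0⊕1⊕1⊕0⊕0⊕0⊕1⊕0⊕1⊕0⊕0⊕0⊕1 = 0
Syndrome s16…s1 = 00111 → error at position 7.
Flip position 7: 1000101010011001000110001010001 → 1000100010011001000110001010001
Read data bits from positions 3,5,6,7,9,10,11,12,13,14,15,17,18,19,20,21,22,23,24,25,26,27,28,29,30,31: 01001001100000110001010001

01001001100000110001010001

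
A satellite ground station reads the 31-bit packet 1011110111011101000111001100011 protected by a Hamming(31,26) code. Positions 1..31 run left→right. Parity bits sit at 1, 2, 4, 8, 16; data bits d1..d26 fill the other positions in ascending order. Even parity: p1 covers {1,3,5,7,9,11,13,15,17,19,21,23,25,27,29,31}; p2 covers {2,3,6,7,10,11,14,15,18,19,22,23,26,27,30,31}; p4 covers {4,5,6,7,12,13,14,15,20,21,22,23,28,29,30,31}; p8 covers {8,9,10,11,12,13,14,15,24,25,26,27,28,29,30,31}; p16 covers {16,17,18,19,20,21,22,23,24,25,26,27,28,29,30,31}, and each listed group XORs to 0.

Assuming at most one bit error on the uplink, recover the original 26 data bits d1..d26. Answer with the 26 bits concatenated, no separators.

11101101110000111001100011

s1 (pos 1,3,5,7,9,11,13,15,17,19,21,23,25,27,29,31): 1⊕1⊕1⊕0⊕1⊕0⊕1⊕0⊕0⊕0⊕1⊕0⊕1⊕0⊕0⊕1 = 0
s2 (pos 2,3,6,7,10,11,14,15,18,19,22,23,26,27,30,31): 0⊕1⊕1⊕0⊕1⊕0⊕1⊕0⊕0⊕0⊕1⊕0⊕1⊕0⊕1⊕1 = 0
s4 (pos 4,5,6,7,12,13,14,15,20,21,22,23,28,29,30,31): 1⊕1⊕1⊕0⊕1⊕1⊕1⊕0⊕1⊕1⊕1⊕0⊕0⊕0⊕1⊕1 = 1
s8 (pos 8,9,10,11,12,13,14,15,24,25,26,27,28,29,30,31): 1⊕1⊕1⊕0⊕1⊕1⊕1⊕0⊕0⊕1⊕1⊕0⊕0⊕0⊕1⊕1 = 0
s16 (pos 16,17,18,19,20,21,22,23,24,25,26,27,28,29,30,31): 1⊕0⊕0⊕0⊕1⊕1⊕1⊕0⊕0⊕1⊕1⊕0⊕0⊕0⊕1⊕1 = 0
Syndrome s16…s1 = 00100 → error at position 4.
Flip position 4: 1011110111011101000111001100011 → 1010110111011101000111001100011
Read data bits from positions 3,5,6,7,9,10,11,12,13,14,15,17,18,19,20,21,22,23,24,25,26,27,28,29,30,31: 11101101110000111001100011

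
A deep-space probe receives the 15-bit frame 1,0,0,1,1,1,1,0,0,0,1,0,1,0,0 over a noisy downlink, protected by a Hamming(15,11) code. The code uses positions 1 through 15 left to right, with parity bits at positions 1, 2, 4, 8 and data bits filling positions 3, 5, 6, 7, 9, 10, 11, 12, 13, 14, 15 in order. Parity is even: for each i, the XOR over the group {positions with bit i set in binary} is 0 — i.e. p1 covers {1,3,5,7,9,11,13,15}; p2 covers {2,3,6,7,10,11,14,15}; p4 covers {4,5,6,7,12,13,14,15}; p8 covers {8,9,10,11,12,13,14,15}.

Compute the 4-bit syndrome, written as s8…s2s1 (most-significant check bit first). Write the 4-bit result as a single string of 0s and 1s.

s1 (pos 1,3,5,7,9,11,13,15): 1⊕0⊕1⊕1⊕0⊕1⊕1⊕0 = 1
s2 (pos 2,3,6,7,10,11,14,15): 0⊕0⊕1⊕1⊕0⊕1⊕0⊕0 = 1
s4 (pos 4,5,6,7,12,13,14,15): 1⊕1⊕1⊕1⊕0⊕1⊕0⊕0 = 1
s8 (pos 8,9,10,11,12,13,14,15): 0⊕0⊕0⊕1⊕0⊕1⊕0⊕0 = 0
Syndrome s8…s1 = 0111 → error at position 7.

0111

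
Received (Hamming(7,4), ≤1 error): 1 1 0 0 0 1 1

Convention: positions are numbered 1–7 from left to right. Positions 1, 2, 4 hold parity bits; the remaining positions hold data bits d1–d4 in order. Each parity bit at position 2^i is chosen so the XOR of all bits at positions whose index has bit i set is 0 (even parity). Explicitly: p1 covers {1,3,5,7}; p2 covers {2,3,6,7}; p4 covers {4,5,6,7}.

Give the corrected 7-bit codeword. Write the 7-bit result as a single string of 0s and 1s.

s1 (pos 1,3,5,7): 1⊕0⊕0⊕1 = 0
s2 (pos 2,3,6,7): 1⊕0⊕1⊕1 = 1
s4 (pos 4,5,6,7): 0⊕0⊕1⊕1 = 0
Syndrome s4…s1 = 010 → error at position 2.
Flip position 2: 1100011 → 1000011

1000011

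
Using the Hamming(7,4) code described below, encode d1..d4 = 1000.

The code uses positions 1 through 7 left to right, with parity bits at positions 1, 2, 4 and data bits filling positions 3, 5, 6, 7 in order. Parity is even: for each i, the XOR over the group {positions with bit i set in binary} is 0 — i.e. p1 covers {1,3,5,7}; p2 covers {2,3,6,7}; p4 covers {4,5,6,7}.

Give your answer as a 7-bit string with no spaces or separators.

1110000

Place data at non-parity positions: p1 p2 1 p4 0 0 0
p1 (pos 1,3,5,7): XOR of data positions = 1⊕0⊕0 = 1
p2 (pos 2,3,6,7): XOR of data positions = 1⊕0⊕0 = 1
p4 (pos 4,5,6,7): XOR of data positions = 0⊕0⊕0 = 0
Codeword: 1110000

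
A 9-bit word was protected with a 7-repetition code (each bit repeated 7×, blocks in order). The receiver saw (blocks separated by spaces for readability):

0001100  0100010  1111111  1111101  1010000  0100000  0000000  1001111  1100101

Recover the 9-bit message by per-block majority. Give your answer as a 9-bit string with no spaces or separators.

Block 1 (0001100): 2 ones → 0
Block 2 (0100010): 2 ones → 0
Block 3 (1111111): 7 ones → 1
Block 4 (1111101): 6 ones → 1
Block 5 (1010000): 2 ones → 0
Block 6 (0100000): 1 one → 0
Block 7 (0000000): 0 ones → 0
Block 8 (1001111): 5 ones → 1
Block 9 (1100101): 4 ones → 1

001100011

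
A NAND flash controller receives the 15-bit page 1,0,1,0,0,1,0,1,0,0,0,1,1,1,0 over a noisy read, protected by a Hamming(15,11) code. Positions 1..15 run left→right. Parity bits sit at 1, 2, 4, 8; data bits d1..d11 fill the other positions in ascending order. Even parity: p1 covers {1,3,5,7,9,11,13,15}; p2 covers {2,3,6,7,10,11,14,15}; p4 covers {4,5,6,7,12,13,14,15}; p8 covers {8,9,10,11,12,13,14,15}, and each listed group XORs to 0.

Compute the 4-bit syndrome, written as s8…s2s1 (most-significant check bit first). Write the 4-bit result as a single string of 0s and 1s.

s1 (pos 1,3,5,7,9,11,13,15): 1⊕1⊕0⊕0⊕0⊕0⊕1⊕0 = 1
s2 (pos 2,3,6,7,10,11,14,15): 0⊕1⊕1⊕0⊕0⊕0⊕1⊕0 = 1
s4 (pos 4,5,6,7,12,13,14,15): 0⊕0⊕1⊕0⊕1⊕1⊕1⊕0 = 0
s8 (pos 8,9,10,11,12,13,14,15): 1⊕0⊕0⊕0⊕1⊕1⊕1⊕0 = 0
Syndrome s8…s1 = 0011 → error at position 3.

0011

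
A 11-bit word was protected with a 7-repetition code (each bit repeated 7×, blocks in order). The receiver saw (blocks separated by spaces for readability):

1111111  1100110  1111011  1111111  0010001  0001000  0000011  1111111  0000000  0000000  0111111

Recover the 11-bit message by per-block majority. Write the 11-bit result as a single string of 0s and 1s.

Block 1 (1111111): 7 ones → 1
Block 2 (1100110): 4 ones → 1
Block 3 (1111011): 6 ones → 1
Block 4 (1111111): 7 ones → 1
Block 5 (0010001): 2 ones → 0
Block 6 (0001000): 1 one → 0
Block 7 (0000011): 2 ones → 0
Block 8 (1111111): 7 ones → 1
Block 9 (0000000): 0 ones → 0
Block 10 (0000000): 0 ones → 0
Block 11 (0111111): 6 ones → 1

11110001001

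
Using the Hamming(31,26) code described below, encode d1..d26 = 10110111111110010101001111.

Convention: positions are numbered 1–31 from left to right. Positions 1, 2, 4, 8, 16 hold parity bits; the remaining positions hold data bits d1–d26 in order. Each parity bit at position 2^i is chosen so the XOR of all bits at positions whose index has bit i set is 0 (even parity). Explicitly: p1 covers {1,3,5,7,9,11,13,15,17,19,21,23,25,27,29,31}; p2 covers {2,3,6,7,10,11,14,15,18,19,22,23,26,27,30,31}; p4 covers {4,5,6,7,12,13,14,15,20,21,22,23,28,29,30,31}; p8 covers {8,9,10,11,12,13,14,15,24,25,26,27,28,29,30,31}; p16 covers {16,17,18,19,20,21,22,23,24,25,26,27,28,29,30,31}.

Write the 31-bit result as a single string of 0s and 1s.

1110011101111111110010101001111

Place data at non-parity positions: p1 p2 1 p4 0 1 1 p8 0 1 1 1 1 1 1 p16 1 1 0 0 1 0 1 0 1 0 0 1 1 1 1
p1 (pos 1,3,5,7,9,11,13,15,17,19,21,23,25,27,29,31): XOR of data positions = 1⊕0⊕1⊕0⊕1⊕1⊕1⊕1⊕0⊕1⊕1⊕1⊕0⊕1⊕1 = 1
p2 (pos 2,3,6,7,10,11,14,15,18,19,22,23,26,27,30,31): XOR of data positions = 1⊕1⊕1⊕1⊕1⊕1⊕1⊕1⊕0⊕0⊕1⊕0⊕0⊕1⊕1 = 1
p4 (pos 4,5,6,7,12,13,14,15,20,21,22,23,28,29,30,31): XOR of data positions = 0⊕1⊕1⊕1⊕1⊕1⊕1⊕0⊕1⊕0⊕1⊕1⊕1⊕1⊕1 = 0
p8 (pos 8,9,10,11,12,13,14,15,24,25,26,27,28,29,30,31): XOR of data positions = 0⊕1⊕1⊕1⊕1⊕1⊕1⊕0⊕1⊕0⊕0⊕1⊕1⊕1⊕1 = 1
p16 (pos 16,17,18,19,20,21,22,23,24,25,26,27,28,29,30,31): XOR of data positions = 1⊕1⊕0⊕0⊕1⊕0⊕1⊕0⊕1⊕0⊕0⊕1⊕1⊕1⊕1 = 1
Codeword: 1110011101111111110010101001111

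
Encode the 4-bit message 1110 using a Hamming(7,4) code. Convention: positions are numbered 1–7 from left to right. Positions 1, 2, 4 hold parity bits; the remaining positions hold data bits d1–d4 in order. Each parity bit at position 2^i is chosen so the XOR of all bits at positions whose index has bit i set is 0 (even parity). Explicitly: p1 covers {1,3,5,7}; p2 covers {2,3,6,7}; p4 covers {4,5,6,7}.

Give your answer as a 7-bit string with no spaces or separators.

0010110

Place data at non-parity positions: p1 p2 1 p4 1 1 0
p1 (pos 1,3,5,7): XOR of data positions = 1⊕1⊕0 = 0
p2 (pos 2,3,6,7): XOR of data positions = 1⊕1⊕0 = 0
p4 (pos 4,5,6,7): XOR of data positions = 1⊕1⊕0 = 0
Codeword: 0010110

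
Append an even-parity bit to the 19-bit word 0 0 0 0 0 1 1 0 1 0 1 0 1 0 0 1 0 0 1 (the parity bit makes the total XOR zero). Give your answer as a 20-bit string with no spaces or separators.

00000110101010010011

XOR of the 19 data bits: 0⊕0⊕0⊕0⊕0⊕1⊕1⊕0⊕1⊕0⊕1⊕0⊕1⊕0⊕0⊕1⊕0⊕0⊕1 = 1
Parity bit = 1 (so all 20 bits XOR to 0).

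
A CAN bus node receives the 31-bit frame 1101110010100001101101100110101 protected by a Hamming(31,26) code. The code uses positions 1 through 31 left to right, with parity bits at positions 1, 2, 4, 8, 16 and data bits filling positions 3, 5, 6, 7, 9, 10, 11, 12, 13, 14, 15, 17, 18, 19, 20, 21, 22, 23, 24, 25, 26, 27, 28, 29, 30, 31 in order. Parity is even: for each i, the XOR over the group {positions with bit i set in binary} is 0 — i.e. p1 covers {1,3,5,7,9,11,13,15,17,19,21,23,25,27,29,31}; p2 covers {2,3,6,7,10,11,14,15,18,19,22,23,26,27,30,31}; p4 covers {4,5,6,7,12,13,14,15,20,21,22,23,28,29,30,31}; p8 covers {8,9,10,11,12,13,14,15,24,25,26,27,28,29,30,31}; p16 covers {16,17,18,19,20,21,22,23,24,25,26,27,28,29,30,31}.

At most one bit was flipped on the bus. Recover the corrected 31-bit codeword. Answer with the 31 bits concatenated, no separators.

s1 (pos 1,3,5,7,9,11,13,15,17,19,21,23,25,27,29,31): 1⊕0⊕1⊕0⊕1⊕1⊕0⊕0⊕1⊕1⊕0⊕1⊕0⊕1⊕1⊕1 = 0
s2 (pos 2,3,6,7,10,11,14,15,18,19,22,23,26,27,30,31): 1⊕0⊕1⊕0⊕0⊕1⊕0⊕0⊕0⊕1⊕1⊕1⊕1⊕1⊕0⊕1 = 1
s4 (pos 4,5,6,7,12,13,14,15,20,21,22,23,28,29,30,31): 1⊕1⊕1⊕0⊕0⊕0⊕0⊕0⊕1⊕0⊕1⊕1⊕0⊕1⊕0⊕1 = 0
s8 (pos 8,9,10,11,12,13,14,15,24,25,26,27,28,29,30,31): 0⊕1⊕0⊕1⊕0⊕0⊕0⊕0⊕0⊕0⊕1⊕1⊕0⊕1⊕0⊕1 = 0
s16 (pos 16,17,18,19,20,21,22,23,24,25,26,27,28,29,30,31): 1⊕1⊕0⊕1⊕1⊕0⊕1⊕1⊕0⊕0⊕1⊕1⊕0⊕1⊕0⊕1 = 0
Syndrome s16…s1 = 00010 → error at position 2.
Flip position 2: 1101110010100001101101100110101 → 1001110010100001101101100110101

1001110010100001101101100110101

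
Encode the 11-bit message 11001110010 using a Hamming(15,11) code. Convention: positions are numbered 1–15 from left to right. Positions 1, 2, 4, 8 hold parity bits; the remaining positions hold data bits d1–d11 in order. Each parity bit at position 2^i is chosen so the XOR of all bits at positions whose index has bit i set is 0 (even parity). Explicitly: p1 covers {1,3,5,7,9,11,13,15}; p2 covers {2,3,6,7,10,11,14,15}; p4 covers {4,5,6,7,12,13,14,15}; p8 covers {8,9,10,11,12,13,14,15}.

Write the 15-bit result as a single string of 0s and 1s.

Place data at non-parity positions: p1 p2 1 p4 1 0 0 p8 1 1 1 0 0 1 0
p1 (pos 1,3,5,7,9,11,13,15): XOR of data positions = 1⊕1⊕0⊕1⊕1⊕0⊕0 = 0
p2 (pos 2,3,6,7,10,11,14,15): XOR of data positions = 1⊕0⊕0⊕1⊕1⊕1⊕0 = 0
p4 (pos 4,5,6,7,12,13,14,15): XOR of data positions = 1⊕0⊕0⊕0⊕0⊕1⊕0 = 0
p8 (pos 8,9,10,11,12,13,14,15): XOR of data positions = 1⊕1⊕1⊕0⊕0⊕1⊕0 = 0
Codeword: 001010001110010

001010001110010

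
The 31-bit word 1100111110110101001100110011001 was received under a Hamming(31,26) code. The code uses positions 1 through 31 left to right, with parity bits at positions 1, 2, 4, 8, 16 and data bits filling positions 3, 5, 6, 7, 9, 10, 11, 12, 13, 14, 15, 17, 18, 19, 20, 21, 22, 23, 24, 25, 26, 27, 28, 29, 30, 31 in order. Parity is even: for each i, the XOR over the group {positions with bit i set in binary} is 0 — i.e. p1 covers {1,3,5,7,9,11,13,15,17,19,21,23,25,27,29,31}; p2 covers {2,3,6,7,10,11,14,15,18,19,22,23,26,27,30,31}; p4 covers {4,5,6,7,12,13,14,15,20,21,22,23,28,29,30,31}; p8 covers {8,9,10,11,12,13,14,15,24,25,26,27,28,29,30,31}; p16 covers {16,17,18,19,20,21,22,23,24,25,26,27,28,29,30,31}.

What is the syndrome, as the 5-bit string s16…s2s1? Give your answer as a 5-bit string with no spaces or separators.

01111

s1 (pos 1,3,5,7,9,11,13,15,17,19,21,23,25,27,29,31): 1⊕0⊕1⊕1⊕1⊕1⊕0⊕0⊕0⊕1⊕0⊕1⊕0⊕1⊕0⊕1 = 1
s2 (pos 2,3,6,7,10,11,14,15,18,19,22,23,26,27,30,31): 1⊕0⊕1⊕1⊕0⊕1⊕1⊕0⊕0⊕1⊕0⊕1⊕0⊕1⊕0⊕1 = 1
s4 (pos 4,5,6,7,12,13,14,15,20,21,22,23,28,29,30,31): 0⊕1⊕1⊕1⊕1⊕0⊕1⊕0⊕1⊕0⊕0⊕1⊕1⊕0⊕0⊕1 = 1
s8 (pos 8,9,10,11,12,13,14,15,24,25,26,27,28,29,30,31): 1⊕1⊕0⊕1⊕1⊕0⊕1⊕0⊕1⊕0⊕0⊕1⊕1⊕0⊕0⊕1 = 1
s16 (pos 16,17,18,19,20,21,22,23,24,25,26,27,28,29,30,31): 1⊕0⊕0⊕1⊕1⊕0⊕0⊕1⊕1⊕0⊕0⊕1⊕1⊕0⊕0⊕1 = 0
Syndrome s16…s1 = 01111 → error at position 15.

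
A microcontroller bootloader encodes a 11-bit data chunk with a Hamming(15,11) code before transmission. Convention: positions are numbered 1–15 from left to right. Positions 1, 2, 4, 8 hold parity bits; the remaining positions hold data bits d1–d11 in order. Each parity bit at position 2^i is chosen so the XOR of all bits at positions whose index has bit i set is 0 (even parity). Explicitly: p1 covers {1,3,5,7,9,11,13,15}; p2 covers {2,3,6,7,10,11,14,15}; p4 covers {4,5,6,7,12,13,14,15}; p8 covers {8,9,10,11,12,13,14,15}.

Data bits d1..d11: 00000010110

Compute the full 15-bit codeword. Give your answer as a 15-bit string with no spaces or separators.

000000010010110

Place data at non-parity positions: p1 p2 0 p4 0 0 0 p8 0 0 1 0 1 1 0
p1 (pos 1,3,5,7,9,11,13,15): XOR of data positions = 0⊕0⊕0⊕0⊕1⊕1⊕0 = 0
p2 (pos 2,3,6,7,10,11,14,15): XOR of data positions = 0⊕0⊕0⊕0⊕1⊕1⊕0 = 0
p4 (pos 4,5,6,7,12,13,14,15): XOR of data positions = 0⊕0⊕0⊕0⊕1⊕1⊕0 = 0
p8 (pos 8,9,10,11,12,13,14,15): XOR of data positions = 0⊕0⊕1⊕0⊕1⊕1⊕0 = 1
Codeword: 000000010010110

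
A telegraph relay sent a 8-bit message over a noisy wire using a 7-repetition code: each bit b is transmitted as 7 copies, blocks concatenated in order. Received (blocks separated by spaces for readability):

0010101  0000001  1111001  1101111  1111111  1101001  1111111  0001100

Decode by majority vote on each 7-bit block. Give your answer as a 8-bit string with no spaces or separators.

00111110

Block 1 (0010101): 3 ones → 0
Block 2 (0000001): 1 one → 0
Block 3 (1111001): 5 ones → 1
Block 4 (1101111): 6 ones → 1
Block 5 (1111111): 7 ones → 1
Block 6 (1101001): 4 ones → 1
Block 7 (1111111): 7 ones → 1
Block 8 (0001100): 2 ones → 0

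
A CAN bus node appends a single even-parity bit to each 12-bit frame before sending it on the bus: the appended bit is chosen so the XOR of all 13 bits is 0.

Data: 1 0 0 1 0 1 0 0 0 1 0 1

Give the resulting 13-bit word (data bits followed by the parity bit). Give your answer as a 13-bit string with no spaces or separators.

XOR of the 12 data bits: 1⊕0⊕0⊕1⊕0⊕1⊕0⊕0⊕0⊕1⊕0⊕1 = 1
Parity bit = 1 (so all 13 bits XOR to 0).

1001010001011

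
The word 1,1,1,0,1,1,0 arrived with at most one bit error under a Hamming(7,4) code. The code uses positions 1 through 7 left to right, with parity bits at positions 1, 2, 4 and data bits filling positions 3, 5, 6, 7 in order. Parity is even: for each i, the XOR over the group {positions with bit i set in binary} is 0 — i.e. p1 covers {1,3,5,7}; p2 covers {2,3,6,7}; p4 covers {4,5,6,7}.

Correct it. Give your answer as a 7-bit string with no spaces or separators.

1100110

s1 (pos 1,3,5,7): 1⊕1⊕1⊕0 = 1
s2 (pos 2,3,6,7): 1⊕1⊕1⊕0 = 1
s4 (pos 4,5,6,7): 0⊕1⊕1⊕0 = 0
Syndrome s4…s1 = 011 → error at position 3.
Flip position 3: 1110110 → 1100110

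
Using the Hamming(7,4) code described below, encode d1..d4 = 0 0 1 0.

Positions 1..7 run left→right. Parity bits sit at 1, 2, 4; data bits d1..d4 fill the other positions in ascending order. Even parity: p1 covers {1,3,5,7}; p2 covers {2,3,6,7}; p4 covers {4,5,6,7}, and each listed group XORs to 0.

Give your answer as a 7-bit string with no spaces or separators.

0101010

Place data at non-parity positions: p1 p2 0 p4 0 1 0
p1 (pos 1,3,5,7): XOR of data positions = 0⊕0⊕0 = 0
p2 (pos 2,3,6,7): XOR of data positions = 0⊕1⊕0 = 1
p4 (pos 4,5,6,7): XOR of data positions = 0⊕1⊕0 = 1
Codeword: 0101010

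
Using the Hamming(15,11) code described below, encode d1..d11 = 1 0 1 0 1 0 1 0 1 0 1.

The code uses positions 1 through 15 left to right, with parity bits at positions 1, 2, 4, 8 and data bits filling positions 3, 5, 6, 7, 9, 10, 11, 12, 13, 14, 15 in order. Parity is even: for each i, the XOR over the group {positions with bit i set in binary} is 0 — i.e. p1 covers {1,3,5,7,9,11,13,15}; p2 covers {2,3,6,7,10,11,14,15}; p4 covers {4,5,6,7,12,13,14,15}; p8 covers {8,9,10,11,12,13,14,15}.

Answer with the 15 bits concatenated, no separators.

Place data at non-parity positions: p1 p2 1 p4 0 1 0 p8 1 0 1 0 1 0 1
p1 (pos 1,3,5,7,9,11,13,15): XOR of data positions = 1⊕0⊕0⊕1⊕1⊕1⊕1 = 1
p2 (pos 2,3,6,7,10,11,14,15): XOR of data positions = 1⊕1⊕0⊕0⊕1⊕0⊕1 = 0
p4 (pos 4,5,6,7,12,13,14,15): XOR of data positions = 0⊕1⊕0⊕0⊕1⊕0⊕1 = 1
p8 (pos 8,9,10,11,12,13,14,15): XOR of data positions = 1⊕0⊕1⊕0⊕1⊕0⊕1 = 0
Codeword: 101101001010101

101101001010101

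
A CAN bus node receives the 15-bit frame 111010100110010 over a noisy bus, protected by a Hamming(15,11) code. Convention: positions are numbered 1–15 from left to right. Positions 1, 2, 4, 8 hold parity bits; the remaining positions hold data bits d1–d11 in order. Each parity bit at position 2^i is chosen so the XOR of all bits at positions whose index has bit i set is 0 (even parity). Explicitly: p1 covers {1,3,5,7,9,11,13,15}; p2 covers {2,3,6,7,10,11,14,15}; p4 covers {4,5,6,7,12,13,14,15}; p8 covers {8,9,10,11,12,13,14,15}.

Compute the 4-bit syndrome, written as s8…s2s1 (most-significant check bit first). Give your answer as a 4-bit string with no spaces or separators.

s1 (pos 1,3,5,7,9,11,13,15): 1⊕1⊕1⊕1⊕0⊕1⊕0⊕0 = 1
s2 (pos 2,3,6,7,10,11,14,15): 1⊕1⊕0⊕1⊕1⊕1⊕1⊕0 = 0
s4 (pos 4,5,6,7,12,13,14,15): 0⊕1⊕0⊕1⊕0⊕0⊕1⊕0 = 1
s8 (pos 8,9,10,11,12,13,14,15): 0⊕0⊕1⊕1⊕0⊕0⊕1⊕0 = 1
Syndrome s8…s1 = 1101 → error at position 13.

1101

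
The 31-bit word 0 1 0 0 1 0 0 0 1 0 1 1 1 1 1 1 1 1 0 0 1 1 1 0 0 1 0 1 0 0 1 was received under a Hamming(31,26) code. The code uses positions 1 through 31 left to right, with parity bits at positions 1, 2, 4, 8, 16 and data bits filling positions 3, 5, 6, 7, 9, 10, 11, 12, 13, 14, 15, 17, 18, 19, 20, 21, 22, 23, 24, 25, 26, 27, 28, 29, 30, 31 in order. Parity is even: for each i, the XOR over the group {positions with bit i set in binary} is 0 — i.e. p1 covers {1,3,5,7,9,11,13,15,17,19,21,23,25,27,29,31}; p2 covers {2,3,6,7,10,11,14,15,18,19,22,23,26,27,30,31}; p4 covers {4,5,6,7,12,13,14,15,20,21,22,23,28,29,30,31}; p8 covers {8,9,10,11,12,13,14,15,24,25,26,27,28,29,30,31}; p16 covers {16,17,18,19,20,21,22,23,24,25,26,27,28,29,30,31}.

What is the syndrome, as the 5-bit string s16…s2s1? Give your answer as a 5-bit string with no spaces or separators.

11011

s1 (pos 1,3,5,7,9,11,13,15,17,19,21,23,25,27,29,31): 0⊕0⊕1⊕0⊕1⊕1⊕1⊕1⊕1⊕0⊕1⊕1⊕0⊕0⊕0⊕1 = 1
s2 (pos 2,3,6,7,10,11,14,15,18,19,22,23,26,27,30,31): 1⊕0⊕0⊕0⊕0⊕1⊕1⊕1⊕1⊕0⊕1⊕1⊕1⊕0⊕0⊕1 = 1
s4 (pos 4,5,6,7,12,13,14,15,20,21,22,23,28,29,30,31): 0⊕1⊕0⊕0⊕1⊕1⊕1⊕1⊕0⊕1⊕1⊕1⊕1⊕0⊕0⊕1 = 0
s8 (pos 8,9,10,11,12,13,14,15,24,25,26,27,28,29,30,31): 0⊕1⊕0⊕1⊕1⊕1⊕1⊕1⊕0⊕0⊕1⊕0⊕1⊕0⊕0⊕1 = 1
s16 (pos 16,17,18,19,20,21,22,23,24,25,26,27,28,29,30,31): 1⊕1⊕1⊕0⊕0⊕1⊕1⊕1⊕0⊕0⊕1⊕0⊕1⊕0⊕0⊕1 = 1
Syndrome s16…s1 = 11011 → error at position 27.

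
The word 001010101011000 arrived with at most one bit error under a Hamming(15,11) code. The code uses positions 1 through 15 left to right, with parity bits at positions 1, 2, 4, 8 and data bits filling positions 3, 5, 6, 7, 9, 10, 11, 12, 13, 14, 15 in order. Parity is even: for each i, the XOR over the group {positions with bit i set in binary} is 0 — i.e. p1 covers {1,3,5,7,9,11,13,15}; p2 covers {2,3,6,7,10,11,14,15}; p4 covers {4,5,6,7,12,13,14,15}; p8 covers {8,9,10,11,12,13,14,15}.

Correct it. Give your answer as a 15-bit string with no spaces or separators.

s1 (pos 1,3,5,7,9,11,13,15): 0⊕1⊕1⊕1⊕1⊕1⊕0⊕0 = 1
s2 (pos 2,3,6,7,10,11,14,15): 0⊕1⊕0⊕1⊕0⊕1⊕0⊕0 = 1
s4 (pos 4,5,6,7,12,13,14,15): 0⊕1⊕0⊕1⊕1⊕0⊕0⊕0 = 1
s8 (pos 8,9,10,11,12,13,14,15): 0⊕1⊕0⊕1⊕1⊕0⊕0⊕0 = 1
Syndrome s8…s1 = 1111 → error at position 15.
Flip position 15: 001010101011000 → 001010101011001

001010101011001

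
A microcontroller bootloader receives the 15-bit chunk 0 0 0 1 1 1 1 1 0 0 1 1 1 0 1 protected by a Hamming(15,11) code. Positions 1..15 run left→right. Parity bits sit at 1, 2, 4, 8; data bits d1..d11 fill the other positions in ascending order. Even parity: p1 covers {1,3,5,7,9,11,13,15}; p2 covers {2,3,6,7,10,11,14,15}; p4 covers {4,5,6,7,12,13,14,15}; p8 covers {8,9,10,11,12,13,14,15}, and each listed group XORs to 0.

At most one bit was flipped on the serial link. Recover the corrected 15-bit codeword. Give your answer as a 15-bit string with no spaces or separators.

s1 (pos 1,3,5,7,9,11,13,15): 0⊕0⊕1⊕1⊕0⊕1⊕1⊕1 = 1
s2 (pos 2,3,6,7,10,11,14,15): 0⊕0⊕1⊕1⊕0⊕1⊕0⊕1 = 0
s4 (pos 4,5,6,7,12,13,14,15): 1⊕1⊕1⊕1⊕1⊕1⊕0⊕1 = 1
s8 (pos 8,9,10,11,12,13,14,15): 1⊕0⊕0⊕1⊕1⊕1⊕0⊕1 = 1
Syndrome s8…s1 = 1101 → error at position 13.
Flip position 13: 000111110011101 → 000111110011001

000111110011001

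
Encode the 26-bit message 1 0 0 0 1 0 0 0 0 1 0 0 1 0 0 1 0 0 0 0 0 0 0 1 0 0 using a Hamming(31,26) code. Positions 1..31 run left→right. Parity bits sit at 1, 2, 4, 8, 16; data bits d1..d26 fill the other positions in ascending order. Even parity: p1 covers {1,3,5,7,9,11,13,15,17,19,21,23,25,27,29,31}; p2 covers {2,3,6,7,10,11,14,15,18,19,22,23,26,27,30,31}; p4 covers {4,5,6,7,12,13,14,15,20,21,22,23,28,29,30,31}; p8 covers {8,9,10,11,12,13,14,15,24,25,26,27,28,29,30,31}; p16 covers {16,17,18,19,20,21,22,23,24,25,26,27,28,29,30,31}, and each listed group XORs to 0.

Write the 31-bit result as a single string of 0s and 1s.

0111000110000101010010000000100

Place data at non-parity positions: p1 p2 1 p4 0 0 0 p8 1 0 0 0 0 1 0 p16 0 1 0 0 1 0 0 0 0 0 0 0 1 0 0
p1 (pos 1,3,5,7,9,11,13,15,17,19,21,23,25,27,29,31): XOR of data positions = 1⊕0⊕0⊕1⊕0⊕0⊕0⊕0⊕0⊕1⊕0⊕0⊕0⊕1⊕0 = 0
p2 (pos 2,3,6,7,10,11,14,15,18,19,22,23,26,27,30,31): XOR of data positions = 1⊕0⊕0⊕0⊕0⊕1⊕0⊕1⊕0⊕0⊕0⊕0⊕0⊕0⊕0 = 1
p4 (pos 4,5,6,7,12,13,14,15,20,21,22,23,28,29,30,31): XOR of data positions = 0⊕0⊕0⊕0⊕0⊕1⊕0⊕0⊕1⊕0⊕0⊕0⊕1⊕0⊕0 = 1
p8 (pos 8,9,10,11,12,13,14,15,24,25,26,27,28,29,30,31): XOR of data positions = 1⊕0⊕0⊕0⊕0⊕1⊕0⊕0⊕0⊕0⊕0⊕0⊕1⊕0⊕0 = 1
p16 (pos 16,17,18,19,20,21,22,23,24,25,26,27,28,29,30,31): XOR of data positions = 0⊕1⊕0⊕0⊕1⊕0⊕0⊕0⊕0⊕0⊕0⊕0⊕1⊕0⊕0 = 1
Codeword: 0111000110000101010010000000100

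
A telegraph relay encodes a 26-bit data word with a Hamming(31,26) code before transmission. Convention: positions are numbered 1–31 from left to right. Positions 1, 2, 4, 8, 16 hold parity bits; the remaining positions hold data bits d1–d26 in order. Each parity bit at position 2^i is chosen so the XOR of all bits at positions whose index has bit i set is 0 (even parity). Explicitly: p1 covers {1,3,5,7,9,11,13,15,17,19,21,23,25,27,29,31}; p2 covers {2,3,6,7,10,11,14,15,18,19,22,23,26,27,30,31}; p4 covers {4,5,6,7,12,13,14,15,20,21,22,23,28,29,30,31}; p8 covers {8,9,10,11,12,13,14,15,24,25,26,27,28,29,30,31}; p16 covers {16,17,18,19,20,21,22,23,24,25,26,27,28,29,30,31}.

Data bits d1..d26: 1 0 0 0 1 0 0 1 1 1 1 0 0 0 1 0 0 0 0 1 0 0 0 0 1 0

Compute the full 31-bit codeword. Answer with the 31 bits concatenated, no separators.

Place data at non-parity positions: p1 p2 1 p4 0 0 0 p8 1 0 0 1 1 1 1 p16 0 0 0 1 0 0 0 0 1 0 0 0 0 1 0
p1 (pos 1,3,5,7,9,11,13,15,17,19,21,23,25,27,29,31): XOR of data positions = 1⊕0⊕0⊕1⊕0⊕1⊕1⊕0⊕0⊕0⊕0⊕1⊕0⊕0⊕0 = 1
p2 (pos 2,3,6,7,10,11,14,15,18,19,22,23,26,27,30,31): XOR of data positions = 1⊕0⊕0⊕0⊕0⊕1⊕1⊕0⊕0⊕0⊕0⊕0⊕0⊕1⊕0 = 0
p4 (pos 4,5,6,7,12,13,14,15,20,21,22,23,28,29,30,31): XOR of data positions = 0⊕0⊕0⊕1⊕1⊕1⊕1⊕1⊕0⊕0⊕0⊕0⊕0⊕1⊕0 = 0
p8 (pos 8,9,10,11,12,13,14,15,24,25,26,27,28,29,30,31): XOR of data positions = 1⊕0⊕0⊕1⊕1⊕1⊕1⊕0⊕1⊕0⊕0⊕0⊕0⊕1⊕0 = 1
p16 (pos 16,17,18,19,20,21,22,23,24,25,26,27,28,29,30,31): XOR of data positions = 0⊕0⊕0⊕1⊕0⊕0⊕0⊕0⊕1⊕0⊕0⊕0⊕0⊕1⊕0 = 1
Codeword: 1010000110011111000100001000010

1010000110011111000100001000010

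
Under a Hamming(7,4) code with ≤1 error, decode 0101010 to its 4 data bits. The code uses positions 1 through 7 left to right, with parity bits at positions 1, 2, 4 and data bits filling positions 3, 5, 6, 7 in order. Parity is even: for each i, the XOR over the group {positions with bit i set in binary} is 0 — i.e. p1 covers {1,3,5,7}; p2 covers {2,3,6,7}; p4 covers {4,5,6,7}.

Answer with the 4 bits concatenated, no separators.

s1 (pos 1,3,5,7): 0⊕0⊕0⊕0 = 0
s2 (pos 2,3,6,7): 1⊕0⊕1⊕0 = 0
s4 (pos 4,5,6,7): 1⊕0⊕1⊕0 = 0
Syndrome s4…s1 = 000 → no error.
Read data bits from positions 3,5,6,7: 0010

0010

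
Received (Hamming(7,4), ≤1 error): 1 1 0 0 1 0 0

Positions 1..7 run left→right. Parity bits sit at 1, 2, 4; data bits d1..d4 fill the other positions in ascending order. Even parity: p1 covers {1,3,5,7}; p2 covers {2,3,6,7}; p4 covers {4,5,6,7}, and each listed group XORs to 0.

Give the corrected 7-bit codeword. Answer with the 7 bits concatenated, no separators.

s1 (pos 1,3,5,7): 1⊕0⊕1⊕0 = 0
s2 (pos 2,3,6,7): 1⊕0⊕0⊕0 = 1
s4 (pos 4,5,6,7): 0⊕1⊕0⊕0 = 1
Syndrome s4…s1 = 110 → error at position 6.
Flip position 6: 1100100 → 1100110

1100110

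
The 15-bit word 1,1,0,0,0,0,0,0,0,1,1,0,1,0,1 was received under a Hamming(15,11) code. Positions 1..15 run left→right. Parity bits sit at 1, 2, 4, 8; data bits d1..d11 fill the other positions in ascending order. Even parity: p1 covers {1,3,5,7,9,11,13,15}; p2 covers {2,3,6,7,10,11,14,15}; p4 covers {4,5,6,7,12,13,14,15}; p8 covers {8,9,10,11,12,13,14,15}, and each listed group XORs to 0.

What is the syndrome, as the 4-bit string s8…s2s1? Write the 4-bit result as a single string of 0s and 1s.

s1 (pos 1,3,5,7,9,11,13,15): 1⊕0⊕0⊕0⊕0⊕1⊕1⊕1 = 0
s2 (pos 2,3,6,7,10,11,14,15): 1⊕0⊕0⊕0⊕1⊕1⊕0⊕1 = 0
s4 (pos 4,5,6,7,12,13,14,15): 0⊕0⊕0⊕0⊕0⊕1⊕0⊕1 = 0
s8 (pos 8,9,10,11,12,13,14,15): 0⊕0⊕1⊕1⊕0⊕1⊕0⊕1 = 0
Syndrome s8…s1 = 0000 → no error.

0000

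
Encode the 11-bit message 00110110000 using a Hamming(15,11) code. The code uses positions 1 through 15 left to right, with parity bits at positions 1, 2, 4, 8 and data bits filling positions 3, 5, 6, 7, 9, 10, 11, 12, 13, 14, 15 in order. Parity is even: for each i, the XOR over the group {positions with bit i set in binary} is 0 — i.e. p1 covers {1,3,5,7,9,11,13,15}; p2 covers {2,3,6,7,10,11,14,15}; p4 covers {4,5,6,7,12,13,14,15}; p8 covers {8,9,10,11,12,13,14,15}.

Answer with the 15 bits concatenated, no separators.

Place data at non-parity positions: p1 p2 0 p4 0 1 1 p8 0 1 1 0 0 0 0
p1 (pos 1,3,5,7,9,11,13,15): XOR of data positions = 0⊕0⊕1⊕0⊕1⊕0⊕0 = 0
p2 (pos 2,3,6,7,10,11,14,15): XOR of data positions = 0⊕1⊕1⊕1⊕1⊕0⊕0 = 0
p4 (pos 4,5,6,7,12,13,14,15): XOR of data positions = 0⊕1⊕1⊕0⊕0⊕0⊕0 = 0
p8 (pos 8,9,10,11,12,13,14,15): XOR of data positions = 0⊕1⊕1⊕0⊕0⊕0⊕0 = 0
Codeword: 000001100110000

000001100110000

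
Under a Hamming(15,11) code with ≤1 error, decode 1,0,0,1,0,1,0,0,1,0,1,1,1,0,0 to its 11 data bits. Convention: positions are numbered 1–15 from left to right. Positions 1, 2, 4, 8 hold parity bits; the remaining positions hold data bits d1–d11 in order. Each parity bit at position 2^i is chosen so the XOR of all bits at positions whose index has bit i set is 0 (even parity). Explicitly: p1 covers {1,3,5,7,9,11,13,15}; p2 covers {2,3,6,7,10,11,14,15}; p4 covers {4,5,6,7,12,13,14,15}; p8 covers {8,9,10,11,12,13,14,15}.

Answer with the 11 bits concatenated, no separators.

00101011100

s1 (pos 1,3,5,7,9,11,13,15): 1⊕0⊕0⊕0⊕1⊕1⊕1⊕0 = 0
s2 (pos 2,3,6,7,10,11,14,15): 0⊕0⊕1⊕0⊕0⊕1⊕0⊕0 = 0
s4 (pos 4,5,6,7,12,13,14,15): 1⊕0⊕1⊕0⊕1⊕1⊕0⊕0 = 0
s8 (pos 8,9,10,11,12,13,14,15): 0⊕1⊕0⊕1⊕1⊕1⊕0⊕0 = 0
Syndrome s8…s1 = 0000 → no error.
Read data bits from positions 3,5,6,7,9,10,11,12,13,14,15: 00101011100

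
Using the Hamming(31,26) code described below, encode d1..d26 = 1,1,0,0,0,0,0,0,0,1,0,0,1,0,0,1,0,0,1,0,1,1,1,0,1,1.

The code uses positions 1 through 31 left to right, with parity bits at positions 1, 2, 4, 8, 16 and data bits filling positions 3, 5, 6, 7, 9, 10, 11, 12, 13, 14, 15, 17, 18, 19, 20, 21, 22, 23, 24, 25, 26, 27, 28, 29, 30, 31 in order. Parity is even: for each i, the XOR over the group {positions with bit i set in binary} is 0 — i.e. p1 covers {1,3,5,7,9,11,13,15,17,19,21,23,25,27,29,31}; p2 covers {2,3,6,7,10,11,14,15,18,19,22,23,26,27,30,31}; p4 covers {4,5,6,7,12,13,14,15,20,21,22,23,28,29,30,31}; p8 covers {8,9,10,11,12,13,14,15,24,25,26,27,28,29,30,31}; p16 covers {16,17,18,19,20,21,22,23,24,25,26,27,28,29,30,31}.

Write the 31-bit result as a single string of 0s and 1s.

Place data at non-parity positions: p1 p2 1 p4 1 0 0 p8 0 0 0 0 0 1 0 p16 0 1 0 0 1 0 0 1 0 1 1 1 0 1 1
p1 (pos 1,3,5,7,9,11,13,15,17,19,21,23,25,27,29,31): XOR of data positions = 1⊕1⊕0⊕0⊕0⊕0⊕0⊕0⊕0⊕1⊕0⊕0⊕1⊕0⊕1 = 1
p2 (pos 2,3,6,7,10,11,14,15,18,19,22,23,26,27,30,31): XOR of data positions = 1⊕0⊕0⊕0⊕0⊕1⊕0⊕1⊕0⊕0⊕0⊕1⊕1⊕1⊕1 = 1
p4 (pos 4,5,6,7,12,13,14,15,20,21,22,23,28,29,30,31): XOR of data positions = 1⊕0⊕0⊕0⊕0⊕1⊕0⊕0⊕1⊕0⊕0⊕1⊕0⊕1⊕1 = 0
p8 (pos 8,9,10,11,12,13,14,15,24,25,26,27,28,29,30,31): XOR of data positions = 0⊕0⊕0⊕0⊕0⊕1⊕0⊕1⊕0⊕1⊕1⊕1⊕0⊕1⊕1 = 1
p16 (pos 16,17,18,19,20,21,22,23,24,25,26,27,28,29,30,31): XOR of data positions = 0⊕1⊕0⊕0⊕1⊕0⊕0⊕1⊕0⊕1⊕1⊕1⊕0⊕1⊕1 = 0
Codeword: 1110100100000100010010010111011

1110100100000100010010010111011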